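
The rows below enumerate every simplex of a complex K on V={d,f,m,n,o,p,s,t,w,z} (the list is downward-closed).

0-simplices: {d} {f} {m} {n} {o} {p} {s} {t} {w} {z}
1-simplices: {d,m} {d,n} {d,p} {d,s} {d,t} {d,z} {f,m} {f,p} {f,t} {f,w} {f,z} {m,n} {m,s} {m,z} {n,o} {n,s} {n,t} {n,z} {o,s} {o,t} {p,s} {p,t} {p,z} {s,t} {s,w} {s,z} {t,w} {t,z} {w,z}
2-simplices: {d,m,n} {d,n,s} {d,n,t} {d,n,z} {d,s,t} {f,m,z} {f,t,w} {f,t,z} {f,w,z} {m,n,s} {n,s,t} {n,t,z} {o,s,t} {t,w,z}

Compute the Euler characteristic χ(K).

χ(K)=-5

n_0=10 n_1=29 n_2=14
χ=+10−29+14=-5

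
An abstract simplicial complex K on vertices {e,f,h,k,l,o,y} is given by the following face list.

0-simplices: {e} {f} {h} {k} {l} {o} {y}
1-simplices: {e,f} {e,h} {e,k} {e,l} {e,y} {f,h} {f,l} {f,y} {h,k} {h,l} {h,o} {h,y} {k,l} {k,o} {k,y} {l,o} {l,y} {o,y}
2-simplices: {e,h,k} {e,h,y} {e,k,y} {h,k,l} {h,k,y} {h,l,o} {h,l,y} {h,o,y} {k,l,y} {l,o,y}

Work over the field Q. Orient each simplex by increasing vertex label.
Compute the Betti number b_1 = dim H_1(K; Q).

n_0=7 n_1=18 n_2=10  [Q]
∂1: piv[ef,eh,ek,el,ey,ho] rk=6  ker:fh,fl,fy,hk,hl,hy,kl,ko,ky,lo,ly,oy
∂2: piv[ehk,ehy,eky,hkl,hlo,hly,hoy] rk=7  ker:hky,kly,loy
b_1=(18−6)−7=5

b_1=5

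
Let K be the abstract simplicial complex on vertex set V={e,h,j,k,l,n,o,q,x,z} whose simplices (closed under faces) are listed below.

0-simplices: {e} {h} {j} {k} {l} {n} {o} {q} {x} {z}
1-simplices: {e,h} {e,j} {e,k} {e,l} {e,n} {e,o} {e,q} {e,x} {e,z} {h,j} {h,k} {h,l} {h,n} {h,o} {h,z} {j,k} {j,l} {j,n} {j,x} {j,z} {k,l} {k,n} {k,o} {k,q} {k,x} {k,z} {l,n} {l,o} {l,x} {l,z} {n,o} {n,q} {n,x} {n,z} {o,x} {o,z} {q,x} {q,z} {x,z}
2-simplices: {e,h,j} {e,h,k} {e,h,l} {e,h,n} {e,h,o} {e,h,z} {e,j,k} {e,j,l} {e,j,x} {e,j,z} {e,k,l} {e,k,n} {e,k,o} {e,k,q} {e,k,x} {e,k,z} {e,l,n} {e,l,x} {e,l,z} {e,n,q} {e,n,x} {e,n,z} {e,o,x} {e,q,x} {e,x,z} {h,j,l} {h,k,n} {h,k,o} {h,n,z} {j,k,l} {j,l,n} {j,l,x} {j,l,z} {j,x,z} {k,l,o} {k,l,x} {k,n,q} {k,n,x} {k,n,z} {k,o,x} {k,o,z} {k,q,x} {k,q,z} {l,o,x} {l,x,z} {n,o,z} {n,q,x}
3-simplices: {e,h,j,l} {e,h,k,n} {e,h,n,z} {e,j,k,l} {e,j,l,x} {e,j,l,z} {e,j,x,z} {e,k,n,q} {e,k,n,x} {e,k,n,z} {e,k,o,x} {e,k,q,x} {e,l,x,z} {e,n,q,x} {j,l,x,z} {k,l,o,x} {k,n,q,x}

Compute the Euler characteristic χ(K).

n_0=10 n_1=39 n_2=47 n_3=17
χ=+10−39+47−17=1

χ(K)=1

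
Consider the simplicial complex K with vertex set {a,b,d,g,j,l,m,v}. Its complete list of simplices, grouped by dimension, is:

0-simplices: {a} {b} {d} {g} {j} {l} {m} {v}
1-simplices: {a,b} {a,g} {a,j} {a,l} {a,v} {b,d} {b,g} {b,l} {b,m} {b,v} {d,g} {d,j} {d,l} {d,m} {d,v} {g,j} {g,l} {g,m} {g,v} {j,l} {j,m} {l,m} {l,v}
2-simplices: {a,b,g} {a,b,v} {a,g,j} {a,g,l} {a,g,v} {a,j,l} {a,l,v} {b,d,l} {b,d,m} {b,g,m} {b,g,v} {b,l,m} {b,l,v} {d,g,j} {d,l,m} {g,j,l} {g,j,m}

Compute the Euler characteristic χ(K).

n_0=8 n_1=23 n_2=17
χ=+8−23+17=2

χ(K)=2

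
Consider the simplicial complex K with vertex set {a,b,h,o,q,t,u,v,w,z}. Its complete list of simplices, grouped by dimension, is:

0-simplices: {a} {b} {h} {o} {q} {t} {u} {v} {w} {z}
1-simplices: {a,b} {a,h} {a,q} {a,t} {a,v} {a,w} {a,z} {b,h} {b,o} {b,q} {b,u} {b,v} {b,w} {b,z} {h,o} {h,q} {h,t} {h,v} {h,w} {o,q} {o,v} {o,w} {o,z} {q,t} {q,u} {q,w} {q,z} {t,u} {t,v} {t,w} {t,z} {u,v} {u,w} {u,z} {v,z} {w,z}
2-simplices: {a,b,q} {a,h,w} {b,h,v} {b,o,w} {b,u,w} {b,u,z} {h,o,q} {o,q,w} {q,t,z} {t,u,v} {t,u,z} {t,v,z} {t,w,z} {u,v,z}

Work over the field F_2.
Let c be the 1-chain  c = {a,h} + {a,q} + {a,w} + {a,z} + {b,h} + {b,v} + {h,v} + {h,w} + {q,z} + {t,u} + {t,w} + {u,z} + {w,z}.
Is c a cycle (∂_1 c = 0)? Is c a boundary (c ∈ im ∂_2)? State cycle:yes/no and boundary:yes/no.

cycle:yes boundary:no

n_0=10 n_1=36 n_2=14  [Z2]
∂1: piv[ab,ah,aq,at,av,aw,az,bo,bu] rk=9  ker:bh,bq,bv,bw,bz,ho,hq,ht,hv,hw,oq,ov,ow,oz,qt,qu,qw,qz,tu,tv,tw,tz,uv,uw,uz,vz,wz
∂2: piv[abq,ahw,bhv,bow,buw,buz,hoq,oqw,qtz,tuv,tuz,tvz,twz] rk=13  ker:uvz
∂1c = 0
c vs im∂2: residual ≠ 0 ⇒ not boundary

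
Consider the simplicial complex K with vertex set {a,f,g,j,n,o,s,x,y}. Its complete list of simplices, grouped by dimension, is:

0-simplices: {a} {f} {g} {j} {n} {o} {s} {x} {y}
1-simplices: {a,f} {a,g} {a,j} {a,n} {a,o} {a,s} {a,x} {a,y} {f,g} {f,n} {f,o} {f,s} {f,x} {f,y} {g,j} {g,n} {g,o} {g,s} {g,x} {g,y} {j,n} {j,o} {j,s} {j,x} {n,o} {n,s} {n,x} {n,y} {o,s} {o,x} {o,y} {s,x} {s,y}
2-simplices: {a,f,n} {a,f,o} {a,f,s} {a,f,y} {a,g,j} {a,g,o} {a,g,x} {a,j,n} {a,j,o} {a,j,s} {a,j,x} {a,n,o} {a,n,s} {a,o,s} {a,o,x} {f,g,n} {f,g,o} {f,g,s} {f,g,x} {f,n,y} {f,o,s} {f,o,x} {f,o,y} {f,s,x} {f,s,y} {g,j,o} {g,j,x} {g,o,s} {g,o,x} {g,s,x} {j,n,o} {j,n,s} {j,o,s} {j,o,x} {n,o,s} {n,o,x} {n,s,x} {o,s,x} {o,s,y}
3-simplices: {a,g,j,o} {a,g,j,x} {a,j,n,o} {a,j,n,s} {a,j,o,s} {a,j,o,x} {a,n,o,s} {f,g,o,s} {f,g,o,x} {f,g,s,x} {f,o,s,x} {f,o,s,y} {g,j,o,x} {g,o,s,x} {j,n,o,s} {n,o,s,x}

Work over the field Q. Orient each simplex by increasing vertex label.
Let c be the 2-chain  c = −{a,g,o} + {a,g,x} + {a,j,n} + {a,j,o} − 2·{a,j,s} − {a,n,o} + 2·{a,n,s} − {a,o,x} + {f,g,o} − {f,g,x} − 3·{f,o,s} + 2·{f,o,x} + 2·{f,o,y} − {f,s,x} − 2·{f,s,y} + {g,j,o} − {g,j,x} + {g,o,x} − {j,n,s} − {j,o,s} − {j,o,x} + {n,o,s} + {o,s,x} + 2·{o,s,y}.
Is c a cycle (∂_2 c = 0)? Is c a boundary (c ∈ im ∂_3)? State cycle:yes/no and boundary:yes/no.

n_0=9 n_1=33 n_2=39 n_3=16  [Q]
∂1: piv[af,ag,aj,an,ao,as,ax,ay] rk=8  ker:fg,fn,fo,fs,fx,fy,gj,gn,go,gs,gx,gy,jn,jo,js,jx,no,ns,nx,ny,os,ox,oy,sx,sy
∂2: piv[afn,afo,afs,afy,agj,ago,agx,ajn,ajo,ajs,ajx,ano,ans,aos,aox,fgn,fgo,fgs,fgx,fny,foy,fsx,fsy,nox] rk=24  ker:fos,fox,gjo,gjx,gos,gox,gsx,jno,jns,jos,jox,nos,nsx,osx,osy
∂3: piv[agjo,agjx,ajno,ajns,ajos,ajox,anos,fgos,fgox,fgsx,fosx,fosy,gjox,nosx] rk=14  ker:gosx,jnos
∂2c = 0
c vs im∂3: reduces to 0 ⇒ boundary

cycle:yes boundary:yes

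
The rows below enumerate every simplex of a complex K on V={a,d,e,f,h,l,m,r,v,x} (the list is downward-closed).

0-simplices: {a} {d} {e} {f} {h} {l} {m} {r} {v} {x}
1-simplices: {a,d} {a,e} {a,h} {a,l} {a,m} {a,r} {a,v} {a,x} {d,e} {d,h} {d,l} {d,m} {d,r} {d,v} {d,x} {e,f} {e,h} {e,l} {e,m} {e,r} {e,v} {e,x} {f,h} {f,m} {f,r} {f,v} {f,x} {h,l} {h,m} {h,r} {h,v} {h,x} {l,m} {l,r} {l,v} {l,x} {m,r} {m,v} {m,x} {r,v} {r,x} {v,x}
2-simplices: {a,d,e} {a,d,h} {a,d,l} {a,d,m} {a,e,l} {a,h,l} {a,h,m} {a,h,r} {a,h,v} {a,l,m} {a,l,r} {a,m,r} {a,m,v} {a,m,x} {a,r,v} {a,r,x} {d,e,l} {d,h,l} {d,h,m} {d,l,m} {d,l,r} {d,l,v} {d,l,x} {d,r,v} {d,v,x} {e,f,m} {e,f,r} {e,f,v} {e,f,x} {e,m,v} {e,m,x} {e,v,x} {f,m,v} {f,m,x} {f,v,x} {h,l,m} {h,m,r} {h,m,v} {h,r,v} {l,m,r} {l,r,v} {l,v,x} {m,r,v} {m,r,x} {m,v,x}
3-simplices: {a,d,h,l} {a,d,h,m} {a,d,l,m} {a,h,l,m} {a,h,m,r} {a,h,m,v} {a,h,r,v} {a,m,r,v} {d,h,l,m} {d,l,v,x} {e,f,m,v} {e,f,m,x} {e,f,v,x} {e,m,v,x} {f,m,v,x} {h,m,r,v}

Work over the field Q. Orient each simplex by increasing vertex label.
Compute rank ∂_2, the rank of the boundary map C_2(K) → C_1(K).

rank∂_2=28

n_0=10 n_1=42 n_2=45 n_3=16  [Q]
∂1: piv[ad,ae,ah,al,am,ar,av,ax,ef] rk=9  ker:de,dh,dl,dm,dr,dv,dx,eh,el,em,er,ev,ex,fh,fm,fr,fv,fx,hl,hm,hr,hv,hx,lm,lr,lv,lx,mr,mv,mx,rv,rx,vx
∂2: piv[ade,adh,adl,adm,ael,ahl,ahm,ahr,ahv,alm,alr,amr,amv,amx,arv,arx,dlr,dlv,dlx,drv,dvx,efm,efr,efv,efx,emv,emx,evx] rk=28  ker:del,dhl,dhm,dlm,fmv,fmx,fvx,hlm,hmr,hmv,hrv,lmr,lrv,lvx,mrv,mrx,mvx
∂3: piv[adhl,adhm,adlm,ahlm,ahmr,ahmv,ahrv,amrv,dlvx,efmv,efmx,efvx,emvx] rk=13  ker:dhlm,fmvx,hmrv
rk∂_2=28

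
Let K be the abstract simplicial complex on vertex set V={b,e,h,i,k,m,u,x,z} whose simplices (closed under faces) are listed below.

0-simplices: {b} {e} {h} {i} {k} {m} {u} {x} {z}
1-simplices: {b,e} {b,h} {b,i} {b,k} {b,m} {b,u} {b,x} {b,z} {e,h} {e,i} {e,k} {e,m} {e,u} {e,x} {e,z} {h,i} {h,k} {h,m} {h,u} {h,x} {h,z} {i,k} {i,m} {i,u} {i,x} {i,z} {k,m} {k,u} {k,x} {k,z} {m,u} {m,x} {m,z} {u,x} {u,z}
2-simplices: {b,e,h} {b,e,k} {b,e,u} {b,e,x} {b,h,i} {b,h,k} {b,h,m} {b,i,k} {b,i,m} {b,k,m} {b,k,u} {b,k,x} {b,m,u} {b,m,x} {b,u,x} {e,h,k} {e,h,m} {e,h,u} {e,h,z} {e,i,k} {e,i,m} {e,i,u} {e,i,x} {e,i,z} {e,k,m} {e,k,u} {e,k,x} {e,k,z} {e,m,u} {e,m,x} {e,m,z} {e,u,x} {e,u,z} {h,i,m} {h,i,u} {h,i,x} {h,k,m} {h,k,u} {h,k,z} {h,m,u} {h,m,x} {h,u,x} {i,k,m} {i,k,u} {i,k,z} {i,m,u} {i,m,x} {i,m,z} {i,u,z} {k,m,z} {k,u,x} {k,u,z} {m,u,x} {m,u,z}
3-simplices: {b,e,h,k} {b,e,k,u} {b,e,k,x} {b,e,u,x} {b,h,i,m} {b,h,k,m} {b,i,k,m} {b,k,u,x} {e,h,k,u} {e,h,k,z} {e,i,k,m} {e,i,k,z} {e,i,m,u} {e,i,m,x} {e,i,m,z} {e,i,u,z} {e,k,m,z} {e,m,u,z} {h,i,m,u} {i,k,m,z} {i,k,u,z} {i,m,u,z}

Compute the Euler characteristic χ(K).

n_0=9 n_1=35 n_2=54 n_3=22
χ=+9−35+54−22=6

χ(K)=6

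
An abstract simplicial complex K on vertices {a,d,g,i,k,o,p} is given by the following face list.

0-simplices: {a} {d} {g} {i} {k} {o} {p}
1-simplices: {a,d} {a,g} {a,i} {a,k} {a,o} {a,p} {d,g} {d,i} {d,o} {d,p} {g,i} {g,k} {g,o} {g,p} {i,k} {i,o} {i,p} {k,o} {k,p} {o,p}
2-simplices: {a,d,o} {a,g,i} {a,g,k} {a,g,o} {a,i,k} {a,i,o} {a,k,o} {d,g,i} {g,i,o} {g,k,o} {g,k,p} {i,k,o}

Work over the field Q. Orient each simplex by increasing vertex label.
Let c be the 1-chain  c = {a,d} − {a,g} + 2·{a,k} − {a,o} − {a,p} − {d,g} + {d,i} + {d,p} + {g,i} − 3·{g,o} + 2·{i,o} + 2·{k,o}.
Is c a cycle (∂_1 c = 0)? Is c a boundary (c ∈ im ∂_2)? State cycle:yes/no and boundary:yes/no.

n_0=7 n_1=20 n_2=12  [Q]
∂1: piv[ad,ag,ai,ak,ao,ap] rk=6  ker:dg,di,do,dp,gi,gk,go,gp,ik,io,ip,ko,kp,op
∂2: piv[ado,agi,agk,ago,aik,aio,ako,dgi,gkp] rk=9  ker:gio,gko,iko
∂1c = 0
c vs im∂2: residual ≠ 0 ⇒ not boundary

cycle:yes boundary:no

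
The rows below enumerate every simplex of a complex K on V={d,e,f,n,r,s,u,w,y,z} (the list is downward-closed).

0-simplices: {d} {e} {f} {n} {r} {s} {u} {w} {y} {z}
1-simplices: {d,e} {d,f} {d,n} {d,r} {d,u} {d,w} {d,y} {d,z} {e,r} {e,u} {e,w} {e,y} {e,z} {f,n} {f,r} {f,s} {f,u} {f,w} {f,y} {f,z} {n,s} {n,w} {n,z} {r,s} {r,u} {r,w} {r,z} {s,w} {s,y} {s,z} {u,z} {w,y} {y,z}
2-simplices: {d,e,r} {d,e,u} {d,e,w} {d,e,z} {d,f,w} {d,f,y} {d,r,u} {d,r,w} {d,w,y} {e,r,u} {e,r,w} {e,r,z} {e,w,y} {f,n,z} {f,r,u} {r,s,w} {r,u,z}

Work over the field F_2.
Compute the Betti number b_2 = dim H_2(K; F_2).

b_2=2

n_0=10 n_1=33 n_2=17  [Z2]
∂1: piv[de,df,dn,dr,du,dw,dy,dz,fs] rk=9  ker:er,eu,ew,ey,ez,fn,fr,fu,fw,fy,fz,ns,nw,nz,rs,ru,rw,rz,sw,sy,sz,uz,wy,yz
∂2: piv[der,deu,dew,dez,dfw,dfy,dru,drw,dwy,erz,ewy,fnz,fru,rsw,ruz] rk=15  ker:eru,erw
b_2=(17−15)−0=2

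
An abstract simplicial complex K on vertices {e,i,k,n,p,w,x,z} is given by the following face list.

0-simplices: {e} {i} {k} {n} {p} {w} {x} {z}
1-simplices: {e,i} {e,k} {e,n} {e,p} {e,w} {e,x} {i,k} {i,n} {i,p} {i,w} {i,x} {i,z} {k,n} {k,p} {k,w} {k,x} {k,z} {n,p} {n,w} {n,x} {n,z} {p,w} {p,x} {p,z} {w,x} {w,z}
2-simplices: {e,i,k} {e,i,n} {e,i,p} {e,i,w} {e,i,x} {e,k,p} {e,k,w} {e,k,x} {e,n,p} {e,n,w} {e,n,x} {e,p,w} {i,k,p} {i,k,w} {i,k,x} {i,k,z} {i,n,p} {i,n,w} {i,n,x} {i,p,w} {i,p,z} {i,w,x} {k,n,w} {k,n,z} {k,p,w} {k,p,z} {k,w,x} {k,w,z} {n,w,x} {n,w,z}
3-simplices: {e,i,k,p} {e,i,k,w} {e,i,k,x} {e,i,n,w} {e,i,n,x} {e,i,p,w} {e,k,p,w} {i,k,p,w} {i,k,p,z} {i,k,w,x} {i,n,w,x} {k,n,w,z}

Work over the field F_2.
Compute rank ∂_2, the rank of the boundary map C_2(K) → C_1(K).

n_0=8 n_1=26 n_2=30 n_3=12  [Z2]
∂1: piv[ei,ek,en,ep,ew,ex,iz] rk=7  ker:ik,in,ip,iw,ix,kn,kp,kw,kx,kz,np,nw,nx,nz,pw,px,pz,wx,wz
∂2: piv[eik,ein,eip,eiw,eix,ekp,ekw,ekx,enp,enw,enx,epw,ikz,ipz,iwx,knw,knz,kwz] rk=18  ker:ikp,ikw,ikx,inp,inw,inx,ipw,kpw,kpz,kwx,nwx,nwz
∂3: piv[eikp,eikw,eikx,einw,einx,eipw,ekpw,ikpz,ikwx,inwx,knwz] rk=11  ker:ikpw
rk∂_2=18

rank∂_2=18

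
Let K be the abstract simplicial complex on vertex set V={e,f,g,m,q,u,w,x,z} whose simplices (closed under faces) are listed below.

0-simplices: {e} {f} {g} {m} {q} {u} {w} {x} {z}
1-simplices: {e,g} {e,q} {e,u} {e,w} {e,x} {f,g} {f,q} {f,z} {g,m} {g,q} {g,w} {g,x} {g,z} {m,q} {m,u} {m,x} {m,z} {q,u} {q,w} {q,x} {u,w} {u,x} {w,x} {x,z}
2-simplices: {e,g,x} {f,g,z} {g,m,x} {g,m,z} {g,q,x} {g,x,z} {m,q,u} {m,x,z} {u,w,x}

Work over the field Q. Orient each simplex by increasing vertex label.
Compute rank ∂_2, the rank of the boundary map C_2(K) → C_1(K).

n_0=9 n_1=24 n_2=9  [Q]
∂1: piv[eg,eq,eu,ew,ex,fg,fz,gm] rk=8  ker:fq,gq,gw,gx,gz,mq,mu,mx,mz,qu,qw,qx,uw,ux,wx,xz
∂2: piv[egx,fgz,gmx,gmz,gqx,gxz,mqu,uwx] rk=8  ker:mxz
rk∂_2=8

rank∂_2=8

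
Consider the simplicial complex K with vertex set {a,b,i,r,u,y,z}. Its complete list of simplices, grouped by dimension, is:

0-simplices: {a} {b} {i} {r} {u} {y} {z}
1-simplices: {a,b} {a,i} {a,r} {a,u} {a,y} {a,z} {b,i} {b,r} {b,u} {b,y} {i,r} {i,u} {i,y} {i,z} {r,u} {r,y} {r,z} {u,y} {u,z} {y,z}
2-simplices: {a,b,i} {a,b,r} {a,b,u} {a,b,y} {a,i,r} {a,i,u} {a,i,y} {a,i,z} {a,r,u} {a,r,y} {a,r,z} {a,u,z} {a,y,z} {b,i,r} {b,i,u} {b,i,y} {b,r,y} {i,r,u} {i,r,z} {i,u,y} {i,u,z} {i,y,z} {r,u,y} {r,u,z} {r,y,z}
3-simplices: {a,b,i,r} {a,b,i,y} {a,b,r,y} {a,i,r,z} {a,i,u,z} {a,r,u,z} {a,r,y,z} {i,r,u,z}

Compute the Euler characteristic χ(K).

χ(K)=4

n_0=7 n_1=20 n_2=25 n_3=8
χ=+7−20+25−8=4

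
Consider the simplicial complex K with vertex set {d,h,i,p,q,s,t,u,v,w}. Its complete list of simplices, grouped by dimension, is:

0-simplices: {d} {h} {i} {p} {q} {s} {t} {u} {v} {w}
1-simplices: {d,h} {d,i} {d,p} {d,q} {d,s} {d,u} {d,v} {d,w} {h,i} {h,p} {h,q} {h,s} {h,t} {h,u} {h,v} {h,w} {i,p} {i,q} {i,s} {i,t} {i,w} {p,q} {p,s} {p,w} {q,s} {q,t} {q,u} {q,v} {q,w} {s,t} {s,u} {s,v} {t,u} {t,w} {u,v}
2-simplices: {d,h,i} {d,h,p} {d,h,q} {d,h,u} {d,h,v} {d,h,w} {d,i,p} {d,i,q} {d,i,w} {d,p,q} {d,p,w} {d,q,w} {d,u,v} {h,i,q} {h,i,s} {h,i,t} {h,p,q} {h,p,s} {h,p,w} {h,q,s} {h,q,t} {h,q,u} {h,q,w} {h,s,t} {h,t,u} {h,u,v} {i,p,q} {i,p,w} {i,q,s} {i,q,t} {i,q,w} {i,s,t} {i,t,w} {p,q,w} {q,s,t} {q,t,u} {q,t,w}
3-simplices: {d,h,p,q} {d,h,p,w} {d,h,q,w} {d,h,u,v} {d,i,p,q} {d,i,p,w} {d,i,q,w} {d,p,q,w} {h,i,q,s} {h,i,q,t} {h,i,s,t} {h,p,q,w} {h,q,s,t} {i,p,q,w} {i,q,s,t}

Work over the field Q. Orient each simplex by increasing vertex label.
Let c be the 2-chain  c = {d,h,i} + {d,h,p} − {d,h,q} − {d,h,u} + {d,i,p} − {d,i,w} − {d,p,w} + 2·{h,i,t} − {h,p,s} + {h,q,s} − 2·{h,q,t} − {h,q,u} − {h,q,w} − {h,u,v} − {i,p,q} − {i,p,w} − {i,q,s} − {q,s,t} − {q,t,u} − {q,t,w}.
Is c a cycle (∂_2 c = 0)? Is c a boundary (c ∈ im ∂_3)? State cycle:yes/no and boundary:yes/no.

n_0=10 n_1=35 n_2=37 n_3=15  [Q]
∂1: piv[dh,di,dp,dq,ds,du,dv,dw,ht] rk=9  ker:hi,hp,hq,hs,hu,hv,hw,ip,iq,is,it,iw,pq,ps,pw,qs,qt,qu,qv,qw,st,su,sv,tu,tw,uv
∂2: piv[dhi,dhp,dhq,dhu,dhv,dhw,dip,diq,diw,dpq,dpw,dqw,duv,his,hit,hps,hqs,hqt,hqu,hst,htu,itw] rk=22  ker:hiq,hpq,hpw,hqw,huv,ipq,ipw,iqs,iqt,iqw,ist,pqw,qst,qtu,qtw
∂3: piv[dhpq,dhpw,dhqw,dhuv,dipq,dipw,diqw,dpqw,hiqs,hiqt,hist,hqst] rk=12  ker:hpqw,ipqw,iqst
∂2c = −{d,i} − 3·{d,p} + {d,q} + {d,u} + 2·{d,w} + 3·{h,i} − 4·{h,q} − {h,u} + {h,v} + {h,w} − {i,p} + {i,s} + 2·{i,t} − {p,q} − {p,s} − 2·{p,w} − {q,s} − 3·{q,t} − {s,t} − {t,u} − {t,w} − {u,v}

cycle:no boundary:no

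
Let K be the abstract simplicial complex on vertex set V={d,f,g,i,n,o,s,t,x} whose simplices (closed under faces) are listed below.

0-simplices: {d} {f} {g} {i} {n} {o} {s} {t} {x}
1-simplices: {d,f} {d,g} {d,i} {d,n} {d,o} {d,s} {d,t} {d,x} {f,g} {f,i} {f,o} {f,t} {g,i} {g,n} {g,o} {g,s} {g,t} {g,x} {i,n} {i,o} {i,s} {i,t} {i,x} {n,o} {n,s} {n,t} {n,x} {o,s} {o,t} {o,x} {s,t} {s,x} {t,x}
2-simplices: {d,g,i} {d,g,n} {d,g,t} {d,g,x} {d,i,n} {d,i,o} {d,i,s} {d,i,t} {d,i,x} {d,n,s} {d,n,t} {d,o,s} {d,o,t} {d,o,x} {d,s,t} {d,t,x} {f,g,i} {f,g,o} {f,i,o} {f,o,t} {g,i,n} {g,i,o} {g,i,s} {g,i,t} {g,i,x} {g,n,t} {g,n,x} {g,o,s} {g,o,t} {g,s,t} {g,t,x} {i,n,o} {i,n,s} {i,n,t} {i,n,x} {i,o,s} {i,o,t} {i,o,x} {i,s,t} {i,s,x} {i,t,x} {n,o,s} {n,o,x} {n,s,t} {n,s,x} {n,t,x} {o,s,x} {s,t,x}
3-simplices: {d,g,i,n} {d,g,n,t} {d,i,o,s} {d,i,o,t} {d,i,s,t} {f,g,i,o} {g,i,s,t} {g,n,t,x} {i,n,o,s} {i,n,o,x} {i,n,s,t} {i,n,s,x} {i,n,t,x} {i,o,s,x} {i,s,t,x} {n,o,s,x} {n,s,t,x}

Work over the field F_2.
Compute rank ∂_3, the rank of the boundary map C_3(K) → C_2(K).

rank∂_3=15

n_0=9 n_1=33 n_2=48 n_3=17  [Z2]
∂1: piv[df,dg,di,dn,do,ds,dt,dx] rk=8  ker:fg,fi,fo,ft,gi,gn,go,gs,gt,gx,in,io,is,it,ix,no,ns,nt,nx,os,ot,ox,st,sx,tx
∂2: piv[dgi,dgn,dgt,dgx,din,dio,dis,dit,dix,dns,dnt,dos,dot,dox,dst,dtx,fgi,fgo,fio,fot,gis,gnx,ino,isx] rk=24  ker:gin,gio,git,gix,gnt,gos,got,gst,gtx,ins,int,inx,ios,iot,iox,ist,itx,nos,nox,nst,nsx,ntx,osx,stx
∂3: piv[dgin,dgnt,dios,diot,dist,fgio,gist,gntx,inos,inox,inst,insx,intx,iosx,istx] rk=15  ker:nosx,nstx
rk∂_3=15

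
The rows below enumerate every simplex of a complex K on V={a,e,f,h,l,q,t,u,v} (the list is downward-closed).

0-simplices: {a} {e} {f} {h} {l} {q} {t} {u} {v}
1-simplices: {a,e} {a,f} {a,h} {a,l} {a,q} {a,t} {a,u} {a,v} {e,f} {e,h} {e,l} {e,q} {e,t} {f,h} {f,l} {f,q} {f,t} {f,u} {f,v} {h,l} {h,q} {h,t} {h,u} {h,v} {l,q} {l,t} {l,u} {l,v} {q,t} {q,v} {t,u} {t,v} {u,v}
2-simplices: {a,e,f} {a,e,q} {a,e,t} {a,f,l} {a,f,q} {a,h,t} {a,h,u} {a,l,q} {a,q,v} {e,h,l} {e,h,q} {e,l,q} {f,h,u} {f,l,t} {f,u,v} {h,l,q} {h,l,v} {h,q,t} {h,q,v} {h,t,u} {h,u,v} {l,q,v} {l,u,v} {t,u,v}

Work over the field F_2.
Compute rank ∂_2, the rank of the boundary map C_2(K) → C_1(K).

rank∂_2=22

n_0=9 n_1=33 n_2=24  [Z2]
∂1: piv[ae,af,ah,al,aq,at,au,av] rk=8  ker:ef,eh,el,eq,et,fh,fl,fq,ft,fu,fv,hl,hq,ht,hu,hv,lq,lt,lu,lv,qt,qv,tu,tv,uv
∂2: piv[aef,aeq,aet,afl,afq,aht,ahu,alq,aqv,ehl,ehq,elq,fhu,flt,fuv,hlv,hqt,hqv,htu,huv,luv,tuv] rk=22  ker:hlq,lqv
rk∂_2=22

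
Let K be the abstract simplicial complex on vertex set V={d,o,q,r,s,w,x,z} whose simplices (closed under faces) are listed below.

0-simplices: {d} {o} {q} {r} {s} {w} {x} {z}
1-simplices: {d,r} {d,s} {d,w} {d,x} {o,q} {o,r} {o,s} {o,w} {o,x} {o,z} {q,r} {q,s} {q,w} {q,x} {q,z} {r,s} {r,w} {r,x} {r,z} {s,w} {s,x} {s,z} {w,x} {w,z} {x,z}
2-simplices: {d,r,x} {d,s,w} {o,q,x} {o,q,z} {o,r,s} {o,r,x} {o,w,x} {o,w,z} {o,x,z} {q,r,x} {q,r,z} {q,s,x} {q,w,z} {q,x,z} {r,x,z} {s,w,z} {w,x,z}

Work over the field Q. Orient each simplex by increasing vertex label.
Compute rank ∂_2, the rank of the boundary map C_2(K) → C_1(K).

n_0=8 n_1=25 n_2=17  [Q]
∂1: piv[dr,ds,dw,dx,oq,or,oz] rk=7  ker:os,ow,ox,qr,qs,qw,qx,qz,rs,rw,rx,rz,sw,sx,sz,wx,wz,xz
∂2: piv[drx,dsw,oqx,oqz,ors,orx,owx,owz,oxz,qrx,qrz,qsx,qwz,swz] rk=14  ker:qxz,rxz,wxz
rk∂_2=14

rank∂_2=14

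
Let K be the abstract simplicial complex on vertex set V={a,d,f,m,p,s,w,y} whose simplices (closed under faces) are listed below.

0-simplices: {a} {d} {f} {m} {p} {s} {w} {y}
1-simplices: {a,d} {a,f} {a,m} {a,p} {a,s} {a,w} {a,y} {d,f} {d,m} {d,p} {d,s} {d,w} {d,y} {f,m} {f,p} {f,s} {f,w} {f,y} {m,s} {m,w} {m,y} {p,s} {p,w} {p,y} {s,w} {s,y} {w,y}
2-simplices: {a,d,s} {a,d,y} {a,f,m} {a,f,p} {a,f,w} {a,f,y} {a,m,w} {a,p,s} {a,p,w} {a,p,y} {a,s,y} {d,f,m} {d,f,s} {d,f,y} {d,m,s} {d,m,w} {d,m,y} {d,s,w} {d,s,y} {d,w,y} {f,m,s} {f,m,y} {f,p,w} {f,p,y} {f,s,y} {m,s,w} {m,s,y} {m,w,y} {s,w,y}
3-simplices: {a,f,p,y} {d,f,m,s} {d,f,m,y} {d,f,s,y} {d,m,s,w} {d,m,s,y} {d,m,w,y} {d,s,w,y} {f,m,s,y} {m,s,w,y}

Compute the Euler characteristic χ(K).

χ(K)=0

n_0=8 n_1=27 n_2=29 n_3=10
χ=+8−27+29−10=0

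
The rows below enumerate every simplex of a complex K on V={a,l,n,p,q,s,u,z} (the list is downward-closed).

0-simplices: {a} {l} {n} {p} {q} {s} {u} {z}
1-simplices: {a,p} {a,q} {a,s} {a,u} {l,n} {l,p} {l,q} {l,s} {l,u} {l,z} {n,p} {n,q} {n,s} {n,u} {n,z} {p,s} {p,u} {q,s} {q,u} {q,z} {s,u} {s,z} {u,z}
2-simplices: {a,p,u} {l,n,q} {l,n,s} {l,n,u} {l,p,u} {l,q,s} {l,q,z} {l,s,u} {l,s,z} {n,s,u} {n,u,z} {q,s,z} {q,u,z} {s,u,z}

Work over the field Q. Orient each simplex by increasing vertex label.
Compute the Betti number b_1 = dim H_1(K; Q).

b_1=4

n_0=8 n_1=23 n_2=14  [Q]
∂1: piv[ap,aq,as,au,ln,lp,lz] rk=7  ker:lq,ls,lu,np,nq,ns,nu,nz,ps,pu,qs,qu,qz,su,sz,uz
∂2: piv[apu,lnq,lns,lnu,lpu,lqs,lqz,lsu,lsz,nuz,quz,suz] rk=12  ker:nsu,qsz
b_1=(23−7)−12=4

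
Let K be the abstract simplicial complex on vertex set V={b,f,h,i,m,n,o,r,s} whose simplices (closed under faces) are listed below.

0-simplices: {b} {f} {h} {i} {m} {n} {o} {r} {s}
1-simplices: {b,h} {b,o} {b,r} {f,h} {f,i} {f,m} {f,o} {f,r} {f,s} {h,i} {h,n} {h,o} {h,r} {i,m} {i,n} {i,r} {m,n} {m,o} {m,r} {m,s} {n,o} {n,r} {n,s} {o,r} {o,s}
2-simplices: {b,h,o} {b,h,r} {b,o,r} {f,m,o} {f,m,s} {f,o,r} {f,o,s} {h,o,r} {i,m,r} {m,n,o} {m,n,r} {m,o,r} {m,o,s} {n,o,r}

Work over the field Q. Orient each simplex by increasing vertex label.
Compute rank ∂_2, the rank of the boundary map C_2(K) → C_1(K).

n_0=9 n_1=25 n_2=14  [Q]
∂1: piv[bh,bo,br,fh,fi,fm,fs,hn] rk=8  ker:fo,fr,hi,ho,hr,im,in,ir,mn,mo,mr,ms,no,nr,ns,or,os
∂2: piv[bho,bhr,bor,fmo,fms,for,fos,imr,mno,mnr,mor] rk=11  ker:hor,mos,nor
rk∂_2=11

rank∂_2=11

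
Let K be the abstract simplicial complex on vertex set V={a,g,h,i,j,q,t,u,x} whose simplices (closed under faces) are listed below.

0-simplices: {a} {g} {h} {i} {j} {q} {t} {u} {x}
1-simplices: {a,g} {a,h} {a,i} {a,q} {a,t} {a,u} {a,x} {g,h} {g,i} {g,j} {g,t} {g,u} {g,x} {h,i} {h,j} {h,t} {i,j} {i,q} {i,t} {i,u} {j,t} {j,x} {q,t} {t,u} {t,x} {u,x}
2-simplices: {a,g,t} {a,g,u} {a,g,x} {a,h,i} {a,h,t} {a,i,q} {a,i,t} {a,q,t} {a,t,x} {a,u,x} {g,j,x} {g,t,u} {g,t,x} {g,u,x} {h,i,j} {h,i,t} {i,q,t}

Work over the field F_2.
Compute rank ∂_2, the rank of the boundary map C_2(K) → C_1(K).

rank∂_2=13

n_0=9 n_1=26 n_2=17  [Z2]
∂1: piv[ag,ah,ai,aq,at,au,ax,gj] rk=8  ker:gh,gi,gt,gu,gx,hi,hj,ht,ij,iq,it,iu,jt,jx,qt,tu,tx,ux
∂2: piv[agt,agu,agx,ahi,aht,aiq,ait,aqt,atx,aux,gjx,gtu,hij] rk=13  ker:gtx,gux,hit,iqt
rk∂_2=13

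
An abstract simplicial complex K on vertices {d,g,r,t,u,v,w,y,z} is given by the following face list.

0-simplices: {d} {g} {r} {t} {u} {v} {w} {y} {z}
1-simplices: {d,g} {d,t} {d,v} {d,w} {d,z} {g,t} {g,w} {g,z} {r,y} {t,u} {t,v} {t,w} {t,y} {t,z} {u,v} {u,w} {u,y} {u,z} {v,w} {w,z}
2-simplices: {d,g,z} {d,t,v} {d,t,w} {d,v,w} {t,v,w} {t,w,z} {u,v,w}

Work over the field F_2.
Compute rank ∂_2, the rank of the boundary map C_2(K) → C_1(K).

n_0=9 n_1=20 n_2=7  [Z2]
∂1: piv[dg,dt,dv,dw,dz,ry,tu,ty] rk=8  ker:gt,gw,gz,tv,tw,tz,uv,uw,uy,uz,vw,wz
∂2: piv[dgz,dtv,dtw,dvw,twz,uvw] rk=6  ker:tvw
rk∂_2=6

rank∂_2=6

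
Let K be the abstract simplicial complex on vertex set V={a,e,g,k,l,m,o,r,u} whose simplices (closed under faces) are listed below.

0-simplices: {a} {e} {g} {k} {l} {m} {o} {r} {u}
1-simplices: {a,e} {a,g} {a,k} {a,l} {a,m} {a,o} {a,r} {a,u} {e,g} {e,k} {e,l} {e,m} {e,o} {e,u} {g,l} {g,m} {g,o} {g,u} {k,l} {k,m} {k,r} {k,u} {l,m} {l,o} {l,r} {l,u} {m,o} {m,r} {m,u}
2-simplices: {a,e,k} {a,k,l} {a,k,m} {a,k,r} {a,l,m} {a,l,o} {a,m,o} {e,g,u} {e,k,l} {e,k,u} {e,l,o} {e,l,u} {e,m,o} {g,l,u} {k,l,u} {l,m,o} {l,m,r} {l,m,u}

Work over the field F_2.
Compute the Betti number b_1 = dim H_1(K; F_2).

n_0=9 n_1=29 n_2=18  [Z2]
∂1: piv[ae,ag,ak,al,am,ao,ar,au] rk=8  ker:eg,ek,el,em,eo,eu,gl,gm,go,gu,kl,km,kr,ku,lm,lo,lr,lu,mo,mr,mu
∂2: piv[aek,akl,akm,akr,alm,alo,amo,egu,ekl,eku,elo,elu,emo,glu,lmr,lmu] rk=16  ker:klu,lmo
b_1=(29−8)−16=5

b_1=5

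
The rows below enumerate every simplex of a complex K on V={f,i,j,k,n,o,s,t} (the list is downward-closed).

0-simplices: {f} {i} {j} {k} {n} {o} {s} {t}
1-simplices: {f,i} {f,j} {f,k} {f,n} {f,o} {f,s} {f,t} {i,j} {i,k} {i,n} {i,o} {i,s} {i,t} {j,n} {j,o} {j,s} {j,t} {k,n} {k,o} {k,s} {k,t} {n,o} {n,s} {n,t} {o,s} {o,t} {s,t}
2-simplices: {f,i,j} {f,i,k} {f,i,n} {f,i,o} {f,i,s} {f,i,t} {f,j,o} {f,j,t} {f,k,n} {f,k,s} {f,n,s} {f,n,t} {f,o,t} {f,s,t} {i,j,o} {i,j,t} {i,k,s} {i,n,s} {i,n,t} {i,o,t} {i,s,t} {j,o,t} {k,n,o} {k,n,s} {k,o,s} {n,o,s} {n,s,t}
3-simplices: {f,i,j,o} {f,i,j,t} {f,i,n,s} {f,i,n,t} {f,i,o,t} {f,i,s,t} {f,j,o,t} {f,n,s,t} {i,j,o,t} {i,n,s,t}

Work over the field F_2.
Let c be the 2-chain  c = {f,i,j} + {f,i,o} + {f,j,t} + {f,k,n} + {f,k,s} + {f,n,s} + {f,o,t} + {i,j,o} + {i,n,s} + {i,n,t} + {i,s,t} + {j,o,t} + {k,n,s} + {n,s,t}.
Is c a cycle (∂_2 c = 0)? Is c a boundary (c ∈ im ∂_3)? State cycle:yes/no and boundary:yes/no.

n_0=8 n_1=27 n_2=27 n_3=10  [Z2]
∂1: piv[fi,fj,fk,fn,fo,fs,ft] rk=7  ker:ij,ik,in,io,is,it,jn,jo,js,jt,kn,ko,ks,kt,no,ns,nt,os,ot,st
∂2: piv[fij,fik,fin,fio,fis,fit,fjo,fjt,fkn,fks,fns,fnt,fot,fst,kno,kos] rk=16  ker:ijo,ijt,iks,ins,int,iot,ist,jot,kns,nos,nst
∂3: piv[fijo,fijt,fins,fint,fiot,fist,fjot,fnst] rk=8  ker:ijot,inst
∂2c = 0
c vs im∂3: residual ≠ 0 ⇒ not boundary

cycle:yes boundary:no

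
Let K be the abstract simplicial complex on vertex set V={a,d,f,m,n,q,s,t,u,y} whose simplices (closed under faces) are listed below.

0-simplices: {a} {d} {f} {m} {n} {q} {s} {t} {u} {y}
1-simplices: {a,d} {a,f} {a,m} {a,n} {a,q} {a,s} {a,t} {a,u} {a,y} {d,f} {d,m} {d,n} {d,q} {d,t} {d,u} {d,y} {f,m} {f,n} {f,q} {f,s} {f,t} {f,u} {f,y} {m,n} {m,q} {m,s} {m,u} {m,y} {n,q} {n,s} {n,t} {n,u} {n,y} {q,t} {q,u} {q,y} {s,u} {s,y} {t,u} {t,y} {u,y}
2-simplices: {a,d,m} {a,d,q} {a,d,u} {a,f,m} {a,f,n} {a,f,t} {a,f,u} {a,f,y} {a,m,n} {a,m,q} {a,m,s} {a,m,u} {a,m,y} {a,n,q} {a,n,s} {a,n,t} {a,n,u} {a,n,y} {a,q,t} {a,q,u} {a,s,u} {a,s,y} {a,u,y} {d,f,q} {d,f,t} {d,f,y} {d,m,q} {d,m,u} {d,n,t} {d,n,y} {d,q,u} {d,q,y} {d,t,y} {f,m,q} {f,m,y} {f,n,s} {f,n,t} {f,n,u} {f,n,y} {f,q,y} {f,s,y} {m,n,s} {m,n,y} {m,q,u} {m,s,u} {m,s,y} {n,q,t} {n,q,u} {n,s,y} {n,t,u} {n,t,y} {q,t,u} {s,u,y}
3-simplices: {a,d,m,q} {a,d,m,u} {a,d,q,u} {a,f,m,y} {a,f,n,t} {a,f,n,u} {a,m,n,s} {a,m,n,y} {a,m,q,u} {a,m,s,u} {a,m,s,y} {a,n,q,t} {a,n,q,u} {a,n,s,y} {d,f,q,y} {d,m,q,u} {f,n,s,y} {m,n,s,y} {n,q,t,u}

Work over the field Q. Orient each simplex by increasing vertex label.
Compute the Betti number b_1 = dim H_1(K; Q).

b_1=0

n_0=10 n_1=41 n_2=53 n_3=19  [Q]
∂1: piv[ad,af,am,an,aq,as,at,au,ay] rk=9  ker:df,dm,dn,dq,dt,du,dy,fm,fn,fq,fs,ft,fu,fy,mn,mq,ms,mu,my,nq,ns,nt,nu,ny,qt,qu,qy,su,sy,tu,ty,uy
∂2: piv[adm,adq,adu,afm,afn,aft,afu,afy,amn,amq,ams,amu,amy,anq,ans,ant,anu,any,aqt,aqu,asu,asy,auy,dfq,dft,dfy,dnt,dqy,dty,fmq,fns,ntu] rk=32  ker:dmq,dmu,dny,dqu,fmy,fnt,fnu,fny,fqy,fsy,mns,mny,mqu,msu,msy,nqt,nqu,nsy,nty,qtu,suy
∂3: piv[admq,admu,adqu,afmy,afnt,afnu,amns,amny,amqu,amsu,amsy,anqt,anqu,ansy,dfqy,fnsy,nqtu] rk=17  ker:dmqu,mnsy
b_1=(41−9)−32=0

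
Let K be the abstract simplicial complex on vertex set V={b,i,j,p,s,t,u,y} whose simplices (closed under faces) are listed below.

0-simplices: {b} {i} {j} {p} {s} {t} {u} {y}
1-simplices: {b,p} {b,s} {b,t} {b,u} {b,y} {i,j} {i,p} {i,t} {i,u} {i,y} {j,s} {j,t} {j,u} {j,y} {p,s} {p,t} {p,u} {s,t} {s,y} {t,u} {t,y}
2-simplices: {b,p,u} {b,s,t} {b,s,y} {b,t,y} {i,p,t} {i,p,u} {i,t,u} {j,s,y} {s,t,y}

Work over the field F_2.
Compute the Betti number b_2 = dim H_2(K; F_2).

n_0=8 n_1=21 n_2=9  [Z2]
∂1: piv[bp,bs,bt,bu,by,ij,ip] rk=7  ker:it,iu,iy,js,jt,ju,jy,ps,pt,pu,st,sy,tu,ty
∂2: piv[bpu,bst,bsy,bty,ipt,ipu,itu,jsy] rk=8  ker:sty
b_2=(9−8)−0=1

b_2=1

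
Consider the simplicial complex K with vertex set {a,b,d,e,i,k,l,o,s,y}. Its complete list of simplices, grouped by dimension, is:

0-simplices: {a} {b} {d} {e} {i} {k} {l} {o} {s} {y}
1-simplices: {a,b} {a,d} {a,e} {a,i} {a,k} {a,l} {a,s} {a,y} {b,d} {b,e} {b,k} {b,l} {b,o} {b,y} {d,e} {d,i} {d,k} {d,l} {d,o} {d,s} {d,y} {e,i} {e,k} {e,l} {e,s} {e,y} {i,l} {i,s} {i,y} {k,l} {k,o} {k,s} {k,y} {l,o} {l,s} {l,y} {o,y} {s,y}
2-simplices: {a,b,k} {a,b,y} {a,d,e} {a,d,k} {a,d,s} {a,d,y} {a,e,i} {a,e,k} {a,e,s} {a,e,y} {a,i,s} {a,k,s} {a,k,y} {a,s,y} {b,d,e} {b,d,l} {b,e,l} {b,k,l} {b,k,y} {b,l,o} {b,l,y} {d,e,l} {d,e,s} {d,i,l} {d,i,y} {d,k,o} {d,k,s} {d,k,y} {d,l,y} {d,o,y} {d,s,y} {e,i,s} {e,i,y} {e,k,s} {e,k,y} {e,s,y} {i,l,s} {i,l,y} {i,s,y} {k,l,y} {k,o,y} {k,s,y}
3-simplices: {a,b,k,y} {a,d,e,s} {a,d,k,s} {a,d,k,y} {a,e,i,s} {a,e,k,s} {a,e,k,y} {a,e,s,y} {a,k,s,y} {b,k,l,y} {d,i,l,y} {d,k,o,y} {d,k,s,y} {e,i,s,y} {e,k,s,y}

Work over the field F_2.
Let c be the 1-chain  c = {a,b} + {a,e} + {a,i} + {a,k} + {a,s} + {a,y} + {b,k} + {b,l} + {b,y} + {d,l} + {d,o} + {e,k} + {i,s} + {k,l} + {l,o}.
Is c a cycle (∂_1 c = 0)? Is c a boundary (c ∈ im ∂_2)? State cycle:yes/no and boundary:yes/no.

n_0=10 n_1=38 n_2=42 n_3=15  [Z2]
∂1: piv[ab,ad,ae,ai,ak,al,as,ay,bo] rk=9  ker:bd,be,bk,bl,by,de,di,dk,dl,do,ds,dy,ei,ek,el,es,ey,il,is,iy,kl,ko,ks,ky,lo,ls,ly,oy,sy
∂2: piv[abk,aby,ade,adk,ads,ady,aei,aek,aes,aey,ais,aks,aky,asy,bde,bdl,bel,bkl,blo,bly,dil,diy,dko,dly,doy,eiy,ils] rk=27  ker:bky,del,des,dks,dky,dsy,eis,eks,eky,esy,ily,isy,kly,koy,ksy
∂3: piv[abky,ades,adks,adky,aeis,aeks,aeky,aesy,aksy,bkly,dily,dkoy,dksy,eisy] rk=14  ker:eksy
∂1c = 0
c vs im∂2: residual ≠ 0 ⇒ not boundary

cycle:yes boundary:no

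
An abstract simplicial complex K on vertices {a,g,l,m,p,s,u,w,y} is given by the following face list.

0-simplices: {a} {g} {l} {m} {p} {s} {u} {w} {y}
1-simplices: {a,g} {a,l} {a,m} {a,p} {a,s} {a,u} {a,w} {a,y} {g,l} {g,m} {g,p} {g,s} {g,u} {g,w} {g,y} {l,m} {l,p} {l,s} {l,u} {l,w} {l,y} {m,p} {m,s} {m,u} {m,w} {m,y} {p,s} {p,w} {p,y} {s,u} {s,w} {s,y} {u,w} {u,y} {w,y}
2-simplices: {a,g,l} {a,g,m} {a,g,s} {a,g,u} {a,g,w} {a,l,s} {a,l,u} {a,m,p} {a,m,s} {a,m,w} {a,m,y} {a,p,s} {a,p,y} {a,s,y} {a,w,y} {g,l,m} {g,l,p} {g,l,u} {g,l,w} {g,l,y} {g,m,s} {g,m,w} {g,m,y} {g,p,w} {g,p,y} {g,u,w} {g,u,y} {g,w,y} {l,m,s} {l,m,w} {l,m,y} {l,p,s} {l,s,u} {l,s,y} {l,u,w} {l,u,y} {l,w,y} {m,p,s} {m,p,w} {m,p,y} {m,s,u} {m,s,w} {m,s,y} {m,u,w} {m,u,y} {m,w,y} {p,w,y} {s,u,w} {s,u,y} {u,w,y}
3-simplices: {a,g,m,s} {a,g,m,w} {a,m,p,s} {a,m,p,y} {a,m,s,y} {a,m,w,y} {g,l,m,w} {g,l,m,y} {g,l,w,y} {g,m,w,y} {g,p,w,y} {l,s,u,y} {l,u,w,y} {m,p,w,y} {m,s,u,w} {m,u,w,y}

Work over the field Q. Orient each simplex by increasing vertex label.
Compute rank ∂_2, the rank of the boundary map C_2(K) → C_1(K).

n_0=9 n_1=35 n_2=50 n_3=16  [Q]
∂1: piv[ag,al,am,ap,as,au,aw,ay] rk=8  ker:gl,gm,gp,gs,gu,gw,gy,lm,lp,ls,lu,lw,ly,mp,ms,mu,mw,my,ps,pw,py,su,sw,sy,uw,uy,wy
∂2: piv[agl,agm,ags,agu,agw,als,alu,amp,ams,amw,amy,aps,apy,asy,awy,glm,glp,glw,gly,gmy,gpw,gpy,guw,guy,lsu,msu,msw] rk=27  ker:glu,gms,gmw,gwy,lms,lmw,lmy,lps,lsy,luw,luy,lwy,mps,mpw,mpy,msy,muw,muy,mwy,pwy,suw,suy,uwy
∂3: piv[agms,agmw,amps,ampy,amsy,amwy,glmw,glmy,glwy,gmwy,gpwy,lsuy,luwy,mpwy,msuw,muwy] rk=16
rk∂_2=27

rank∂_2=27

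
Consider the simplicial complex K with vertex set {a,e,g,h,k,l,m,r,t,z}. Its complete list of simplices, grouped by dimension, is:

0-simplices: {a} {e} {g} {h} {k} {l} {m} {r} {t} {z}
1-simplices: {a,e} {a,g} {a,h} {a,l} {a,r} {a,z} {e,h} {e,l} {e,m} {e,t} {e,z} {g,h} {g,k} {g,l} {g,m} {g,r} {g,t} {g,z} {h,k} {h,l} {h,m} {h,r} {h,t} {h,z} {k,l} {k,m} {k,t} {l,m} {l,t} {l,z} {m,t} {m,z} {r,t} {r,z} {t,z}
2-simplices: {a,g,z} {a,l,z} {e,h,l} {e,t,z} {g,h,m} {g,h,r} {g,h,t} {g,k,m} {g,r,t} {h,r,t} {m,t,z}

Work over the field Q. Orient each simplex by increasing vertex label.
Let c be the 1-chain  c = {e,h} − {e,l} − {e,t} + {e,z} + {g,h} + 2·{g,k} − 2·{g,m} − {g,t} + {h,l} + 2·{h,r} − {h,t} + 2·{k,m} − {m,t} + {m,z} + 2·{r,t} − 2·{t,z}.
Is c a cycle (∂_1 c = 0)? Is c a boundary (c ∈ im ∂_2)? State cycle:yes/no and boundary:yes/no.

cycle:yes boundary:yes

n_0=10 n_1=35 n_2=11  [Q]
∂1: piv[ae,ag,ah,al,ar,az,em,et,gk] rk=9  ker:eh,el,ez,gh,gl,gm,gr,gt,gz,hk,hl,hm,hr,ht,hz,kl,km,kt,lm,lt,lz,mt,mz,rt,rz,tz
∂2: piv[agz,alz,ehl,etz,ghm,ghr,ght,gkm,grt,mtz] rk=10  ker:hrt
∂1c = 0
c vs im∂2: reduces to 0 ⇒ boundary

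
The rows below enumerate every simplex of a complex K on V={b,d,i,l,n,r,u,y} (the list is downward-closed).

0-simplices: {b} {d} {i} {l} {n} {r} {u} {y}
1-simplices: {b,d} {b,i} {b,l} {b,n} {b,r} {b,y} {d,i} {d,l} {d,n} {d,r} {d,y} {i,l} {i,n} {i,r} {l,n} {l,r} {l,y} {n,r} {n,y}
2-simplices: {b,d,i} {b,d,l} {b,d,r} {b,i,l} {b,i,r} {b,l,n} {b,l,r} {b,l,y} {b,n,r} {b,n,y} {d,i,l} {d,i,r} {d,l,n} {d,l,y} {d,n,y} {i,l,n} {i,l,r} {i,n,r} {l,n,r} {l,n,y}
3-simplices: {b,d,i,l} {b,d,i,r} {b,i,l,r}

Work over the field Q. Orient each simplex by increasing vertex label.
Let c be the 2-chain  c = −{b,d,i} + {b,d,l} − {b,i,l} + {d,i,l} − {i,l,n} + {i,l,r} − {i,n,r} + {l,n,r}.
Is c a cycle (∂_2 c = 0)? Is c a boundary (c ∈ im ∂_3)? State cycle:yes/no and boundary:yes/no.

cycle:yes boundary:no

n_0=8 n_1=19 n_2=20 n_3=3  [Q]
∂1: piv[bd,bi,bl,bn,br,by] rk=6  ker:di,dl,dn,dr,dy,il,in,ir,ln,lr,ly,nr,ny
∂2: piv[bdi,bdl,bdr,bil,bir,bln,blr,bly,bnr,bny,dln,dly,iln] rk=13  ker:dil,dir,dny,ilr,inr,lnr,lny
∂3: piv[bdil,bdir,bilr] rk=3
∂2c = 0
c vs im∂3: residual ≠ 0 ⇒ not boundary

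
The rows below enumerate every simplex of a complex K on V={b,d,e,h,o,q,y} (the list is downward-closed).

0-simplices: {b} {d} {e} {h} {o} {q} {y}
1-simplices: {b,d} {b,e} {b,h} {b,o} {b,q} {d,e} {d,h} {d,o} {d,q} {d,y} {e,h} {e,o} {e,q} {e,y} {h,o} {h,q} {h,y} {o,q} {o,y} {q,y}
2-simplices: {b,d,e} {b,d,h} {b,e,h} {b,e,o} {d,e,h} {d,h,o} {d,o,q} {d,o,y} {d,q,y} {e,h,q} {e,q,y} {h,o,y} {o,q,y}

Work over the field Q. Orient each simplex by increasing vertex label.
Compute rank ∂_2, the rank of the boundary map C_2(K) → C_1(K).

rank∂_2=11

n_0=7 n_1=20 n_2=13  [Q]
∂1: piv[bd,be,bh,bo,bq,dy] rk=6  ker:de,dh,do,dq,eh,eo,eq,ey,ho,hq,hy,oq,oy,qy
∂2: piv[bde,bdh,beh,beo,dho,doq,doy,dqy,ehq,eqy,hoy] rk=11  ker:deh,oqy
rk∂_2=11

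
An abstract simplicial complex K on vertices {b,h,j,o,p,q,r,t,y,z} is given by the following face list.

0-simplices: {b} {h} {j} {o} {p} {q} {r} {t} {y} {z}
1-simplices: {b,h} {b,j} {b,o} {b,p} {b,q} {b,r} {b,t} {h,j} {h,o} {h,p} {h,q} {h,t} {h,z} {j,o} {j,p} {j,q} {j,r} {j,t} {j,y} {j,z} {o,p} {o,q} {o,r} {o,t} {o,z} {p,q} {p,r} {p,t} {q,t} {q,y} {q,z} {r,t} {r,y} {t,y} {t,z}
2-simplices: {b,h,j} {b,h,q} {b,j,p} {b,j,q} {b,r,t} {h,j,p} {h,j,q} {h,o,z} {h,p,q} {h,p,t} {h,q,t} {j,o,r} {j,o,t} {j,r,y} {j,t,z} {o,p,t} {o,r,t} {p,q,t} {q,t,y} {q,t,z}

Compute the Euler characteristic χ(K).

n_0=10 n_1=35 n_2=20
χ=+10−35+20=-5

χ(K)=-5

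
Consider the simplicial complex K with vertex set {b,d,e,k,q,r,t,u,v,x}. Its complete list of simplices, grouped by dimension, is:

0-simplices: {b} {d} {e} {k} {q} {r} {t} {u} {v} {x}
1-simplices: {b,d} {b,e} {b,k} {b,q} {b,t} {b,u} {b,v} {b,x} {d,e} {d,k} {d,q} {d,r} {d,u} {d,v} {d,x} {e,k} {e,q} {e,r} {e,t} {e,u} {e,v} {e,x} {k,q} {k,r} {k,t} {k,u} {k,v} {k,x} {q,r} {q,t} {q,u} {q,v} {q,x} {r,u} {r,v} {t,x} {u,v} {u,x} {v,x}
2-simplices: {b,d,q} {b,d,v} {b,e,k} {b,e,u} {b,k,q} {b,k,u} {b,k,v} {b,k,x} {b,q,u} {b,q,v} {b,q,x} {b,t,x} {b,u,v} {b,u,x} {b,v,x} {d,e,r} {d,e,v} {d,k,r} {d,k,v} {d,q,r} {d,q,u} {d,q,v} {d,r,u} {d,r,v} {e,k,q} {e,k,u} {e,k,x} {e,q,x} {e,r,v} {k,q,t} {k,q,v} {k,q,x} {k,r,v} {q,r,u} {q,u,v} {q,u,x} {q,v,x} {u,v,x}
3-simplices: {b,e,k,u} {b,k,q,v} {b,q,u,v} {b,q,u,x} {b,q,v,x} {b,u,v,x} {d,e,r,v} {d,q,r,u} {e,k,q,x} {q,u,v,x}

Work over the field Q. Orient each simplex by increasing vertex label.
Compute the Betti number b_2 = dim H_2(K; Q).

b_2=3

n_0=10 n_1=39 n_2=38 n_3=10  [Q]
∂1: piv[bd,be,bk,bq,bt,bu,bv,bx,dr] rk=9  ker:de,dk,dq,du,dv,dx,ek,eq,er,et,eu,ev,ex,kq,kr,kt,ku,kv,kx,qr,qt,qu,qv,qx,ru,rv,tx,uv,ux,vx
∂2: piv[bdq,bdv,bek,beu,bkq,bku,bkv,bkx,bqu,bqv,bqx,btx,buv,bux,bvx,der,dev,dkr,dkv,dqr,dqu,dru,drv,ekq,ekx,kqt] rk=26  ker:dqv,eku,eqx,erv,kqv,kqx,krv,qru,quv,qux,qvx,uvx
∂3: piv[beku,bkqv,bquv,bqux,bqvx,buvx,derv,dqru,ekqx] rk=9  ker:quvx
b_2=(38−26)−9=3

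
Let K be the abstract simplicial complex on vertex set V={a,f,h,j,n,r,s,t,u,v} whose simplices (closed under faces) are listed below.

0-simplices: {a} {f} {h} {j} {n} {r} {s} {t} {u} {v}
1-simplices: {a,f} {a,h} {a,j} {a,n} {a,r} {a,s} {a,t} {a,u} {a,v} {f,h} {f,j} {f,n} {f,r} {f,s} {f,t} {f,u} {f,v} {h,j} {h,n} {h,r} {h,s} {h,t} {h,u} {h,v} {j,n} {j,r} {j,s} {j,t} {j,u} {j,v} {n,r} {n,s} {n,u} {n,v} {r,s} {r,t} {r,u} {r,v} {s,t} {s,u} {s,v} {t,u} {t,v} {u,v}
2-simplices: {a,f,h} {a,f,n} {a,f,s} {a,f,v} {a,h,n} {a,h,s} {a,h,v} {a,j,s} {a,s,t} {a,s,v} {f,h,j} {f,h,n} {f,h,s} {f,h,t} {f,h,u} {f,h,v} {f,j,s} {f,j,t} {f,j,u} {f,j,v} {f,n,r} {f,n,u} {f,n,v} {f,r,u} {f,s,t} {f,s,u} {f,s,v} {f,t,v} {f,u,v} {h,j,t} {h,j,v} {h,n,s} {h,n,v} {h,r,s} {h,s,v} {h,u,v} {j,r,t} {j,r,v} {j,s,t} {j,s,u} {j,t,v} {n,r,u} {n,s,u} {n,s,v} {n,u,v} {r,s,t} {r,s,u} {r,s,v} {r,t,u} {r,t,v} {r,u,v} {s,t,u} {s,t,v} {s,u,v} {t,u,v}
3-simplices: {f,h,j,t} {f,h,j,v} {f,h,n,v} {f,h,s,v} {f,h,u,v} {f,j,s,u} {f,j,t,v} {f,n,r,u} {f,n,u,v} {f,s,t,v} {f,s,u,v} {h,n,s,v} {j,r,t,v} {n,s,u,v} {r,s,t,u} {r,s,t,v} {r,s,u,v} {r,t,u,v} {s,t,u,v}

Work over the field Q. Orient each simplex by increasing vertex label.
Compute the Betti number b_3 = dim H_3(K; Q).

b_3=1

n_0=10 n_1=44 n_2=55 n_3=19  [Q]
∂1: piv[af,ah,aj,an,ar,as,at,au,av] rk=9  ker:fh,fj,fn,fr,fs,ft,fu,fv,hj,hn,hr,hs,ht,hu,hv,jn,jr,js,jt,ju,jv,nr,ns,nu,nv,rs,rt,ru,rv,st,su,sv,tu,tv,uv
∂2: piv[afh,afn,afs,afv,ahn,ahs,ahv,ajs,ast,asv,fhj,fht,fhu,fjs,fjt,fju,fjv,fnr,fnu,fnv,fru,fst,fsu,ftv,fuv,hns,hrs,jrt,jrv,rst,rsu,rtu] rk=32  ker:fhn,fhs,fhv,fsv,hjt,hjv,hnv,hsv,huv,jst,jsu,jtv,nru,nsu,nsv,nuv,rsv,rtv,ruv,stu,stv,suv,tuv
∂3: piv[fhjt,fhjv,fhnv,fhsv,fhuv,fjsu,fjtv,fnru,fnuv,fstv,fsuv,hnsv,jrtv,nsuv,rstu,rstv,rsuv,rtuv] rk=18  ker:stuv
b_3=(19−18)−0=1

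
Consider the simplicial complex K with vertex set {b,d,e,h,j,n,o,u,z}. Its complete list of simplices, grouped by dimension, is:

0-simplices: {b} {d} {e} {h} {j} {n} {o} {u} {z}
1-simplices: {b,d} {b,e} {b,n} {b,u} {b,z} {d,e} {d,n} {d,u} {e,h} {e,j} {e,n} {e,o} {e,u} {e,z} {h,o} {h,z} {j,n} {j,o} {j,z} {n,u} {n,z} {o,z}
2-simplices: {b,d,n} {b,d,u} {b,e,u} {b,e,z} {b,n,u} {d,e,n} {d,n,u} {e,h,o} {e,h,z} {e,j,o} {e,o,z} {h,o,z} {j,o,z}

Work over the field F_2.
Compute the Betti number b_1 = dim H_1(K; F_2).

n_0=9 n_1=22 n_2=13  [Z2]
∂1: piv[bd,be,bn,bu,bz,eh,ej,eo] rk=8  ker:de,dn,du,en,eu,ez,ho,hz,jn,jo,jz,nu,nz,oz
∂2: piv[bdn,bdu,beu,bez,bnu,den,eho,ehz,ejo,eoz,joz] rk=11  ker:dnu,hoz
b_1=(22−8)−11=3

b_1=3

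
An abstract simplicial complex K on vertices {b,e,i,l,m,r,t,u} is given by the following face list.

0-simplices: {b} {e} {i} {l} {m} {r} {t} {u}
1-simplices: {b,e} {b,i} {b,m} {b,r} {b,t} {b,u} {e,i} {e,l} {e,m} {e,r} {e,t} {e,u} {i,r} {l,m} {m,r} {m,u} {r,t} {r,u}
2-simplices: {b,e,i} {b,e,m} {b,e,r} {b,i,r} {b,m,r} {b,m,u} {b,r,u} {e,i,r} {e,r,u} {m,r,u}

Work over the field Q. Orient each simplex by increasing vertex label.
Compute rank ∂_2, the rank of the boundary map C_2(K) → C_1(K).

rank∂_2=8

n_0=8 n_1=18 n_2=10  [Q]
∂1: piv[be,bi,bm,br,bt,bu,el] rk=7  ker:ei,em,er,et,eu,ir,lm,mr,mu,rt,ru
∂2: piv[bei,bem,ber,bir,bmr,bmu,bru,eru] rk=8  ker:eir,mru
rk∂_2=8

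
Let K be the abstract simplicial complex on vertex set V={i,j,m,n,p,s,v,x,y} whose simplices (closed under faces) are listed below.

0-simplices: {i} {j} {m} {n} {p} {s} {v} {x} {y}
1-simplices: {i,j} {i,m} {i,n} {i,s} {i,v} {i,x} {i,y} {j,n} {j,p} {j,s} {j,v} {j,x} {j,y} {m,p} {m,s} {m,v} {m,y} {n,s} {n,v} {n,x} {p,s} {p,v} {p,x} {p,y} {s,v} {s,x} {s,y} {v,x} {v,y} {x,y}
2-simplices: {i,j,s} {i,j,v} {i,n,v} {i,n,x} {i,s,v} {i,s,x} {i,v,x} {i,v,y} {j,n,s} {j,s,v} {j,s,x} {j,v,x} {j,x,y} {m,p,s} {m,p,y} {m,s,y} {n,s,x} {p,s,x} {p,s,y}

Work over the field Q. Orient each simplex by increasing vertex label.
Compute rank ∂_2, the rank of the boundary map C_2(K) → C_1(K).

n_0=9 n_1=30 n_2=19  [Q]
∂1: piv[ij,im,in,is,iv,ix,iy,jp] rk=8  ker:jn,js,jv,jx,jy,mp,ms,mv,my,ns,nv,nx,ps,pv,px,py,sv,sx,sy,vx,vy,xy
∂2: piv[ijs,ijv,inv,inx,isv,isx,ivx,ivy,jns,jsx,jxy,mps,mpy,msy,nsx,psx] rk=16  ker:jsv,jvx,psy
rk∂_2=16

rank∂_2=16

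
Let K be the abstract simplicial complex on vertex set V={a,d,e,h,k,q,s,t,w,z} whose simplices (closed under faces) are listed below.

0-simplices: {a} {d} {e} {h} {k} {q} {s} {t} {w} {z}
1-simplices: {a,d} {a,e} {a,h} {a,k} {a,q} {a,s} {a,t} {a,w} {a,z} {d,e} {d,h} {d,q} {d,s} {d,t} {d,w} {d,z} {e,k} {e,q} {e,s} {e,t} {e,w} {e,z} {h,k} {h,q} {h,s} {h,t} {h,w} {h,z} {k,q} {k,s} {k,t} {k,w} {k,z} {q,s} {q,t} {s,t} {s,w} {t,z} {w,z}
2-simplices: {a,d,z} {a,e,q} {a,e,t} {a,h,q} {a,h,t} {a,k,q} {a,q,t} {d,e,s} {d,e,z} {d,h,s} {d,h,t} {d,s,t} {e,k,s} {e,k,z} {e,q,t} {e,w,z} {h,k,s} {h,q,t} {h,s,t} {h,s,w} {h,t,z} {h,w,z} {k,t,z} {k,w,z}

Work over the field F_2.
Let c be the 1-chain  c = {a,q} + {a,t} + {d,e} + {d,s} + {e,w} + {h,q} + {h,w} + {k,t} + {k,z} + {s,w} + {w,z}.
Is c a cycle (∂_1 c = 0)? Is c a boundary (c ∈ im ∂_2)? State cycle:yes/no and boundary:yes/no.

cycle:yes boundary:no

n_0=10 n_1=39 n_2=24  [Z2]
∂1: piv[ad,ae,ah,ak,aq,as,at,aw,az] rk=9  ker:de,dh,dq,ds,dt,dw,dz,ek,eq,es,et,ew,ez,hk,hq,hs,ht,hw,hz,kq,ks,kt,kw,kz,qs,qt,st,sw,tz,wz
∂2: piv[adz,aeq,aet,ahq,aht,akq,aqt,des,dez,dhs,dht,dst,eks,ekz,ewz,hks,hsw,htz,hwz,ktz,kwz] rk=21  ker:eqt,hqt,hst
∂1c = 0
c vs im∂2: residual ≠ 0 ⇒ not boundary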